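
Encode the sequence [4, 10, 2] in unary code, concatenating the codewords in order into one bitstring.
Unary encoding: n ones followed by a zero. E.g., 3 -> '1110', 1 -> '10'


Encode each number as n ones followed by a terminating 0:
  4 -> 11110 (5 bits)
  10 -> 11111111110 (11 bits)
  2 -> 110 (3 bits)
Total length = 5 + 11 + 3 = 19 bits.

Unary([4, 10, 2]) = 1111011111111110110 (19 bits)


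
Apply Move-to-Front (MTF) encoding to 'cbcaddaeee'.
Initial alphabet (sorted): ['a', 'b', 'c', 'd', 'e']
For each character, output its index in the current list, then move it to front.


MTF encoding:
'c': index 2 in ['a', 'b', 'c', 'd', 'e'] -> ['c', 'a', 'b', 'd', 'e']
'b': index 2 in ['c', 'a', 'b', 'd', 'e'] -> ['b', 'c', 'a', 'd', 'e']
'c': index 1 in ['b', 'c', 'a', 'd', 'e'] -> ['c', 'b', 'a', 'd', 'e']
'a': index 2 in ['c', 'b', 'a', 'd', 'e'] -> ['a', 'c', 'b', 'd', 'e']
'd': index 3 in ['a', 'c', 'b', 'd', 'e'] -> ['d', 'a', 'c', 'b', 'e']
'd': index 0 in ['d', 'a', 'c', 'b', 'e'] -> ['d', 'a', 'c', 'b', 'e']
'a': index 1 in ['d', 'a', 'c', 'b', 'e'] -> ['a', 'd', 'c', 'b', 'e']
'e': index 4 in ['a', 'd', 'c', 'b', 'e'] -> ['e', 'a', 'd', 'c', 'b']
'e': index 0 in ['e', 'a', 'd', 'c', 'b'] -> ['e', 'a', 'd', 'c', 'b']
'e': index 0 in ['e', 'a', 'd', 'c', 'b'] -> ['e', 'a', 'd', 'c', 'b']


Output: [2, 2, 1, 2, 3, 0, 1, 4, 0, 0]


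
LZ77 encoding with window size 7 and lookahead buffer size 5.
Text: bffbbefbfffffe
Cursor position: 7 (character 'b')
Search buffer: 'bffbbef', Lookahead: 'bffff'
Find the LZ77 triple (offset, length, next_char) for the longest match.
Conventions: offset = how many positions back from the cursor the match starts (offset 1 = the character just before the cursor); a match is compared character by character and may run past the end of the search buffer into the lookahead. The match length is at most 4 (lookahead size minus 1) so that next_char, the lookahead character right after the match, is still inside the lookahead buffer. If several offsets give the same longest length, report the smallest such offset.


Try each offset into the search buffer:
  offset=1 (pos 6, char 'f'): match length 0
  offset=2 (pos 5, char 'e'): match length 0
  offset=3 (pos 4, char 'b'): match length 1
  offset=4 (pos 3, char 'b'): match length 1
  offset=5 (pos 2, char 'f'): match length 0
  offset=6 (pos 1, char 'f'): match length 0
  offset=7 (pos 0, char 'b'): match length 3
Longest match has length 3 at offset 7.
next_char = character at position 7 + 3 = 10 -> 'f'

Best match: offset=7, length=3 (matching 'bff' starting at position 0)
LZ77 triple: (7, 3, 'f')


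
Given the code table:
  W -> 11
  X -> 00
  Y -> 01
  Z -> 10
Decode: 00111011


Decoding:
00 -> X
11 -> W
10 -> Z
11 -> W


Result: XWZW


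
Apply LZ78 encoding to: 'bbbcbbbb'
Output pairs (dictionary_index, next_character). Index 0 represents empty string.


LZ78 encoding steps:
Dictionary: {0: ''}
Step 1: w='' (idx 0), next='b' -> output (0, 'b'), add 'b' as idx 1
Step 2: w='b' (idx 1), next='b' -> output (1, 'b'), add 'bb' as idx 2
Step 3: w='' (idx 0), next='c' -> output (0, 'c'), add 'c' as idx 3
Step 4: w='bb' (idx 2), next='b' -> output (2, 'b'), add 'bbb' as idx 4
Step 5: w='b' (idx 1), end of input -> output (1, '')


Encoded: [(0, 'b'), (1, 'b'), (0, 'c'), (2, 'b'), (1, '')]


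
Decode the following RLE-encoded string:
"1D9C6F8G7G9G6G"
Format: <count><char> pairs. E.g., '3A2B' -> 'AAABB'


Expanding each <count><char> pair:
  1D -> 'D'
  9C -> 'CCCCCCCCC'
  6F -> 'FFFFFF'
  8G -> 'GGGGGGGG'
  7G -> 'GGGGGGG'
  9G -> 'GGGGGGGGG'
  6G -> 'GGGGGG'

Decoded = DCCCCCCCCCFFFFFFGGGGGGGGGGGGGGGGGGGGGGGGGGGGGG


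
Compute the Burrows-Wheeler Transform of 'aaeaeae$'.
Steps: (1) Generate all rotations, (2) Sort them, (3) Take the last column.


Rotations (sorted):
  0: $aaeaeae -> last char: e
  1: aaeaeae$ -> last char: $
  2: ae$aaeae -> last char: e
  3: aeae$aae -> last char: e
  4: aeaeae$a -> last char: a
  5: e$aaeaea -> last char: a
  6: eae$aaea -> last char: a
  7: eaeae$aa -> last char: a


BWT = e$eeaaaa


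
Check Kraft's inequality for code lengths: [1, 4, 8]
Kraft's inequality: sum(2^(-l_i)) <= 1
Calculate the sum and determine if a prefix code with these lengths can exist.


Sum = 2^(-1) + 2^(-4) + 2^(-8)
    = 0.5 + 0.0625 + 0.00390625
    = 145/256 = 0.56640625
Since 0.56640625 <= 1, Kraft's inequality IS satisfied.
A prefix code with these lengths CAN exist.

Kraft sum = 0.56640625. Satisfied.


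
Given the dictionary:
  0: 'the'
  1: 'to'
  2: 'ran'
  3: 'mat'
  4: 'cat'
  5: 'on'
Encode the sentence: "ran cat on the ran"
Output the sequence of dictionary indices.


Look up each word in the dictionary:
  'ran' -> 2
  'cat' -> 4
  'on' -> 5
  'the' -> 0
  'ran' -> 2

Encoded: [2, 4, 5, 0, 2]


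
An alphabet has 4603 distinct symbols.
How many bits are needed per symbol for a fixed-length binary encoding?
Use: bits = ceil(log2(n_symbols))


log2(4603) = 12.1684
Bracket: 2^12 = 4096 < 4603 <= 2^13 = 8192
So ceil(log2(4603)) = 13

bits = ceil(log2(4603)) = ceil(12.1684) = 13 bits


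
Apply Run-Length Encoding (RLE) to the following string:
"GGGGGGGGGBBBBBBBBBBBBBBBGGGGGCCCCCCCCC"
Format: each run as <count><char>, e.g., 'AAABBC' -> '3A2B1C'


Scanning runs left to right:
  i=0: run of 'G' x 9 -> '9G'
  i=9: run of 'B' x 15 -> '15B'
  i=24: run of 'G' x 5 -> '5G'
  i=29: run of 'C' x 9 -> '9C'

RLE = 9G15B5G9C


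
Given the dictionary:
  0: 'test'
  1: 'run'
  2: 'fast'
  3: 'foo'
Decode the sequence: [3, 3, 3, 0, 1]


Look up each index in the dictionary:
  3 -> 'foo'
  3 -> 'foo'
  3 -> 'foo'
  0 -> 'test'
  1 -> 'run'

Decoded: "foo foo foo test run"


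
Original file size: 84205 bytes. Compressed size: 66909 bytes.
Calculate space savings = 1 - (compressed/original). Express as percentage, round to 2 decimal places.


ratio = compressed/original = 66909/84205 = 0.794597
savings = 1 - ratio = 1 - 0.794597 = 0.205403
as a percentage: 0.205403 * 100 = 20.54%

Space savings = 1 - 66909/84205 = 20.54%


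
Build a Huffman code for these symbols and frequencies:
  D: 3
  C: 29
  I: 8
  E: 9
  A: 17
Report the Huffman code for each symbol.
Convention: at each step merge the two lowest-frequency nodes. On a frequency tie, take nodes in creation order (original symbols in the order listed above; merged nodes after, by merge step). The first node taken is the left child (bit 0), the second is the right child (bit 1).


Huffman tree construction:
Step 1: Merge D(3) + I(8) = 11
Step 2: Merge E(9) + (D+I)(11) = 20
Step 3: Merge A(17) + (E+(D+I))(20) = 37
Step 4: Merge C(29) + (A+(E+(D+I)))(37) = 66
Read each symbol's code off the tree from the root (left child = 0, right child = 1).

Codes:
  D: 1110 (length 4)
  C: 0 (length 1)
  I: 1111 (length 4)
  E: 110 (length 3)
  A: 10 (length 2)
Average code length: 134/66 = 2.0303 bits/symbol


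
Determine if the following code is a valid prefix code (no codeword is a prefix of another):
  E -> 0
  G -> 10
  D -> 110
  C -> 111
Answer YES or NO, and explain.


Checking each pair (does one codeword prefix another?):
  E='0' vs G='10': no prefix
  E='0' vs D='110': no prefix
  E='0' vs C='111': no prefix
  G='10' vs E='0': no prefix
  G='10' vs D='110': no prefix
  G='10' vs C='111': no prefix
  D='110' vs E='0': no prefix
  D='110' vs G='10': no prefix
  D='110' vs C='111': no prefix
  C='111' vs E='0': no prefix
  C='111' vs G='10': no prefix
  C='111' vs D='110': no prefix
No violation found over all pairs.

YES -- this is a valid prefix code. No codeword is a prefix of any other codeword.


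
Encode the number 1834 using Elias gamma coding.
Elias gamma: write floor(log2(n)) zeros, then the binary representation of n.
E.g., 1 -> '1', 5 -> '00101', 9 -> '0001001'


num_bits = floor(log2(1834)) + 1 = 11
leading_zeros = num_bits - 1 = 10
binary(1834) = 11100101010

Elias gamma(1834) = '0000000000' + '11100101010' = 000000000011100101010 (21 bits)


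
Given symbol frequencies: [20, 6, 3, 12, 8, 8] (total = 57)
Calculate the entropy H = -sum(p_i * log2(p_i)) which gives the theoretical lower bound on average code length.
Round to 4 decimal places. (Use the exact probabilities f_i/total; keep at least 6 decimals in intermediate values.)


Per-symbol terms -p_i * log2(p_i) with p_i = f_i/57:
  p = 20/57 = 0.350877: log2(p) = -1.510962, -p*log2(p) = 0.530162
  p = 6/57 = 0.105263: log2(p) = -3.247928, -p*log2(p) = 0.341887
  p = 3/57 = 0.052632: log2(p) = -4.247928, -p*log2(p) = 0.223575
  p = 12/57 = 0.210526: log2(p) = -2.247928, -p*log2(p) = 0.473248
  p = 8/57 = 0.140351: log2(p) = -2.832890, -p*log2(p) = 0.397599
  p = 8/57 = 0.140351: log2(p) = -2.832890, -p*log2(p) = 0.397599
H = 0.530162 + 0.341887 + 0.223575 + 0.473248 + 0.397599 + 0.397599 = 2.364070

H = 2.3641 bits/symbol


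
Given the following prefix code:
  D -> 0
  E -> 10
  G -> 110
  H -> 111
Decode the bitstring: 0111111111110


Decoding step by step:
Bits 0 -> D
Bits 111 -> H
Bits 111 -> H
Bits 111 -> H
Bits 110 -> G


Decoded message: DHHHG


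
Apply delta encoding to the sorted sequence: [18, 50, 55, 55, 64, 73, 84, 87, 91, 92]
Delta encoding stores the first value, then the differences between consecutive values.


First value: 18
Deltas:
  50 - 18 = 32
  55 - 50 = 5
  55 - 55 = 0
  64 - 55 = 9
  73 - 64 = 9
  84 - 73 = 11
  87 - 84 = 3
  91 - 87 = 4
  92 - 91 = 1


Delta encoded: [18, 32, 5, 0, 9, 9, 11, 3, 4, 1]


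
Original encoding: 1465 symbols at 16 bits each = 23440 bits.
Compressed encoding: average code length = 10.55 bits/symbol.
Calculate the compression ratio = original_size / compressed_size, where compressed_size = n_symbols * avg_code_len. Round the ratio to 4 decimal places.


original_size = n_symbols * orig_bits = 1465 * 16 = 23440 bits
compressed_size = n_symbols * avg_code_len = 1465 * 10.55 = 15455.75 bits
ratio = original_size / compressed_size = 23440 / 15455.75 = 1.5166

Compression ratio = 1.5166


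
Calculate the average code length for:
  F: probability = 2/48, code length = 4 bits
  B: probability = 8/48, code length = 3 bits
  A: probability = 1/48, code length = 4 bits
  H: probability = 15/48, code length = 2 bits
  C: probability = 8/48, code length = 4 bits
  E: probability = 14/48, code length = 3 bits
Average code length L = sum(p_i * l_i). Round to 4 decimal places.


Weighted contributions p_i * l_i:
  F: (2/48) * 4 = 8/48
  B: (8/48) * 3 = 24/48
  A: (1/48) * 4 = 4/48
  H: (15/48) * 2 = 30/48
  C: (8/48) * 4 = 32/48
  E: (14/48) * 3 = 42/48
Sum = (8 + 24 + 4 + 30 + 32 + 42)/48 = 140/48

L = 140/48 = 2.9167 bits/symbol


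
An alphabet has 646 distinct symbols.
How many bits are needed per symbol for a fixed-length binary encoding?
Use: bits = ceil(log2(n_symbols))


log2(646) = 9.3354
Bracket: 2^9 = 512 < 646 <= 2^10 = 1024
So ceil(log2(646)) = 10

bits = ceil(log2(646)) = ceil(9.3354) = 10 bits


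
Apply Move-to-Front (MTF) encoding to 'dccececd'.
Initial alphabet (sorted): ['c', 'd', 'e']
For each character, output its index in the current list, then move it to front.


MTF encoding:
'd': index 1 in ['c', 'd', 'e'] -> ['d', 'c', 'e']
'c': index 1 in ['d', 'c', 'e'] -> ['c', 'd', 'e']
'c': index 0 in ['c', 'd', 'e'] -> ['c', 'd', 'e']
'e': index 2 in ['c', 'd', 'e'] -> ['e', 'c', 'd']
'c': index 1 in ['e', 'c', 'd'] -> ['c', 'e', 'd']
'e': index 1 in ['c', 'e', 'd'] -> ['e', 'c', 'd']
'c': index 1 in ['e', 'c', 'd'] -> ['c', 'e', 'd']
'd': index 2 in ['c', 'e', 'd'] -> ['d', 'c', 'e']


Output: [1, 1, 0, 2, 1, 1, 1, 2]


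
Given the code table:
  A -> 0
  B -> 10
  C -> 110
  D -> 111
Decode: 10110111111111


Decoding:
10 -> B
110 -> C
111 -> D
111 -> D
111 -> D


Result: BCDDD


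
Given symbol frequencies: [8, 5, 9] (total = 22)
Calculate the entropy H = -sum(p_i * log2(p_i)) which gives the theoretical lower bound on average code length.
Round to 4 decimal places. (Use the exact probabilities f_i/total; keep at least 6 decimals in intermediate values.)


Per-symbol terms -p_i * log2(p_i) with p_i = f_i/22:
  p = 8/22 = 0.363636: log2(p) = -1.459432, -p*log2(p) = 0.530702
  p = 5/22 = 0.227273: log2(p) = -2.137504, -p*log2(p) = 0.485796
  p = 9/22 = 0.409091: log2(p) = -1.289507, -p*log2(p) = 0.527525
H = 0.530702 + 0.485796 + 0.527525 = 1.544023

H = 1.544 bits/symbol


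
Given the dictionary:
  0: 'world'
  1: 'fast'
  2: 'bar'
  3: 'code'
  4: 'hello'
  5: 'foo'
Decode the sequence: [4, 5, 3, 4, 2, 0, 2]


Look up each index in the dictionary:
  4 -> 'hello'
  5 -> 'foo'
  3 -> 'code'
  4 -> 'hello'
  2 -> 'bar'
  0 -> 'world'
  2 -> 'bar'

Decoded: "hello foo code hello bar world bar"


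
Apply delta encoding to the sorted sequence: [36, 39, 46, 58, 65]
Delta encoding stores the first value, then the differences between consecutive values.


First value: 36
Deltas:
  39 - 36 = 3
  46 - 39 = 7
  58 - 46 = 12
  65 - 58 = 7


Delta encoded: [36, 3, 7, 12, 7]


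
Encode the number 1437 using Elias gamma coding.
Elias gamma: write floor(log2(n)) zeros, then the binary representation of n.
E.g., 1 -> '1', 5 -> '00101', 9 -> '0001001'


num_bits = floor(log2(1437)) + 1 = 11
leading_zeros = num_bits - 1 = 10
binary(1437) = 10110011101

Elias gamma(1437) = '0000000000' + '10110011101' = 000000000010110011101 (21 bits)


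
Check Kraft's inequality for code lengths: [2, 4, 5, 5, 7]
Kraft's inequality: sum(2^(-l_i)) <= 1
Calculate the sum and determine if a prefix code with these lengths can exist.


Sum = 2^(-2) + 2^(-4) + 2^(-5) + 2^(-5) + 2^(-7)
    = 0.25 + 0.0625 + 0.03125 + 0.03125 + 0.0078125
    = 49/128 = 0.3828125
Since 0.3828125 <= 1, Kraft's inequality IS satisfied.
A prefix code with these lengths CAN exist.

Kraft sum = 0.3828125. Satisfied.


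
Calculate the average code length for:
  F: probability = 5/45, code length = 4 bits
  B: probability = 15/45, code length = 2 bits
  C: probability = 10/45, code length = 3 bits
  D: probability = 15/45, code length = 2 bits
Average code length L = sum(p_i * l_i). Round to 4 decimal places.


Weighted contributions p_i * l_i:
  F: (5/45) * 4 = 20/45
  B: (15/45) * 2 = 30/45
  C: (10/45) * 3 = 30/45
  D: (15/45) * 2 = 30/45
Sum = (20 + 30 + 30 + 30)/45 = 110/45

L = 110/45 = 2.4444 bits/symbol


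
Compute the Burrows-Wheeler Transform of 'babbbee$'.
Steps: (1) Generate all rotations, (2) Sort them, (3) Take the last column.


Rotations (sorted):
  0: $babbbee -> last char: e
  1: abbbee$b -> last char: b
  2: babbbee$ -> last char: $
  3: bbbee$ba -> last char: a
  4: bbee$bab -> last char: b
  5: bee$babb -> last char: b
  6: e$babbbe -> last char: e
  7: ee$babbb -> last char: b


BWT = eb$abbeb


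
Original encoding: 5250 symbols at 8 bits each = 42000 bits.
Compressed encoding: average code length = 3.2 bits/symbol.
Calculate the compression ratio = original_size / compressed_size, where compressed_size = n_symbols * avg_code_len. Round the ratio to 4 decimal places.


original_size = n_symbols * orig_bits = 5250 * 8 = 42000 bits
compressed_size = n_symbols * avg_code_len = 5250 * 3.2 = 16800.0 bits
ratio = original_size / compressed_size = 42000 / 16800.0 = 2.5

Compression ratio = 2.5


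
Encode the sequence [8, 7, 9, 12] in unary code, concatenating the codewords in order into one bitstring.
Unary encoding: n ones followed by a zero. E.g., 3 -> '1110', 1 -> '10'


Encode each number as n ones followed by a terminating 0:
  8 -> 111111110 (9 bits)
  7 -> 11111110 (8 bits)
  9 -> 1111111110 (10 bits)
  12 -> 1111111111110 (13 bits)
Total length = 9 + 8 + 10 + 13 = 40 bits.

Unary([8, 7, 9, 12]) = 1111111101111111011111111101111111111110 (40 bits)


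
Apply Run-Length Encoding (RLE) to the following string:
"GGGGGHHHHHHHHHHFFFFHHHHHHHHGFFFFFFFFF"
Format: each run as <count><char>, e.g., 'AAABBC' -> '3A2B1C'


Scanning runs left to right:
  i=0: run of 'G' x 5 -> '5G'
  i=5: run of 'H' x 10 -> '10H'
  i=15: run of 'F' x 4 -> '4F'
  i=19: run of 'H' x 8 -> '8H'
  i=27: run of 'G' x 1 -> '1G'
  i=28: run of 'F' x 9 -> '9F'

RLE = 5G10H4F8H1G9F


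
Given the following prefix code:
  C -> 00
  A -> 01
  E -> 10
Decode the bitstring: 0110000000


Decoding step by step:
Bits 01 -> A
Bits 10 -> E
Bits 00 -> C
Bits 00 -> C
Bits 00 -> C


Decoded message: AECCC


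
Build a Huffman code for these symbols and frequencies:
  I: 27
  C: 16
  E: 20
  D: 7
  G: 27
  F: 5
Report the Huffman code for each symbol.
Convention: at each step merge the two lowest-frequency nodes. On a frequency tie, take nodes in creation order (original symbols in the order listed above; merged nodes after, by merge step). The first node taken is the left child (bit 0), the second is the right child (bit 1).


Huffman tree construction:
Step 1: Merge F(5) + D(7) = 12
Step 2: Merge (F+D)(12) + C(16) = 28
Step 3: Merge E(20) + I(27) = 47
Step 4: Merge G(27) + ((F+D)+C)(28) = 55
Step 5: Merge (E+I)(47) + (G+((F+D)+C))(55) = 102
Read each symbol's code off the tree from the root (left child = 0, right child = 1).

Codes:
  I: 01 (length 2)
  C: 111 (length 3)
  E: 00 (length 2)
  D: 1101 (length 4)
  G: 10 (length 2)
  F: 1100 (length 4)
Average code length: 244/102 = 2.3922 bits/symbol


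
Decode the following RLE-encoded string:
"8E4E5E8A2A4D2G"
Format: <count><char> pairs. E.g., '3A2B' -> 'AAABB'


Expanding each <count><char> pair:
  8E -> 'EEEEEEEE'
  4E -> 'EEEE'
  5E -> 'EEEEE'
  8A -> 'AAAAAAAA'
  2A -> 'AA'
  4D -> 'DDDD'
  2G -> 'GG'

Decoded = EEEEEEEEEEEEEEEEEAAAAAAAAAADDDDGG


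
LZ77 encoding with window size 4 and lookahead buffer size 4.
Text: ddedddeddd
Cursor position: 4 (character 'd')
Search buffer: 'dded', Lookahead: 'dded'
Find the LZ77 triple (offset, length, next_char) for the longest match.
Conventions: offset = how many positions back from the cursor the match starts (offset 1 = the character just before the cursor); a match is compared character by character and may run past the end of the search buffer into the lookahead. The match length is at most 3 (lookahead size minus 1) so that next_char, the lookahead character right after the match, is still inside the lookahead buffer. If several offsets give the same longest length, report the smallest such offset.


Try each offset into the search buffer:
  offset=1 (pos 3, char 'd'): match length 2
  offset=2 (pos 2, char 'e'): match length 0
  offset=3 (pos 1, char 'd'): match length 1
  offset=4 (pos 0, char 'd'): match length 3
Longest match has length 3 at offset 4.
next_char = character at position 4 + 3 = 7 -> 'd'

Best match: offset=4, length=3 (matching 'dde' starting at position 0)
LZ77 triple: (4, 3, 'd')


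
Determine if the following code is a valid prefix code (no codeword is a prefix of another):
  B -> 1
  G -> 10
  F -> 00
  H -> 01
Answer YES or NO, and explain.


Checking each pair (does one codeword prefix another?):
  B='1' vs G='10': prefix -- VIOLATION

NO -- this is NOT a valid prefix code. B (1) is a prefix of G (10).


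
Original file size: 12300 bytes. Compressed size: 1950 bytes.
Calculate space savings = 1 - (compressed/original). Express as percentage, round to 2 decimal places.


ratio = compressed/original = 1950/12300 = 0.158537
savings = 1 - ratio = 1 - 0.158537 = 0.841463
as a percentage: 0.841463 * 100 = 84.15%

Space savings = 1 - 1950/12300 = 84.15%


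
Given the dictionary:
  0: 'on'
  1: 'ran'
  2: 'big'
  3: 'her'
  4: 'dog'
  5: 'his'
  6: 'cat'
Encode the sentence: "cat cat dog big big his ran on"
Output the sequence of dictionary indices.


Look up each word in the dictionary:
  'cat' -> 6
  'cat' -> 6
  'dog' -> 4
  'big' -> 2
  'big' -> 2
  'his' -> 5
  'ran' -> 1
  'on' -> 0

Encoded: [6, 6, 4, 2, 2, 5, 1, 0]


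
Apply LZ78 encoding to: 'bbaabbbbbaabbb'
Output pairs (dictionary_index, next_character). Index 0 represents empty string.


LZ78 encoding steps:
Dictionary: {0: ''}
Step 1: w='' (idx 0), next='b' -> output (0, 'b'), add 'b' as idx 1
Step 2: w='b' (idx 1), next='a' -> output (1, 'a'), add 'ba' as idx 2
Step 3: w='' (idx 0), next='a' -> output (0, 'a'), add 'a' as idx 3
Step 4: w='b' (idx 1), next='b' -> output (1, 'b'), add 'bb' as idx 4
Step 5: w='bb' (idx 4), next='b' -> output (4, 'b'), add 'bbb' as idx 5
Step 6: w='a' (idx 3), next='a' -> output (3, 'a'), add 'aa' as idx 6
Step 7: w='bbb' (idx 5), end of input -> output (5, '')


Encoded: [(0, 'b'), (1, 'a'), (0, 'a'), (1, 'b'), (4, 'b'), (3, 'a'), (5, '')]


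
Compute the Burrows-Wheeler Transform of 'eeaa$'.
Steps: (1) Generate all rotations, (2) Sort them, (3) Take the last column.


Rotations (sorted):
  0: $eeaa -> last char: a
  1: a$eea -> last char: a
  2: aa$ee -> last char: e
  3: eaa$e -> last char: e
  4: eeaa$ -> last char: $


BWT = aaee$


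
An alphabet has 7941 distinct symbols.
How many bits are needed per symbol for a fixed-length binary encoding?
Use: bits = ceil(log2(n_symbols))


log2(7941) = 12.9551
Bracket: 2^12 = 4096 < 7941 <= 2^13 = 8192
So ceil(log2(7941)) = 13

bits = ceil(log2(7941)) = ceil(12.9551) = 13 bits


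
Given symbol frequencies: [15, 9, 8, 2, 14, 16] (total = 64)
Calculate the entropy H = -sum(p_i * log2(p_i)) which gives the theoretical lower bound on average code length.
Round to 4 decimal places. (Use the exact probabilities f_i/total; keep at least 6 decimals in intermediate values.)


Per-symbol terms -p_i * log2(p_i) with p_i = f_i/64:
  p = 15/64 = 0.234375: log2(p) = -2.093109, -p*log2(p) = 0.490573
  p = 9/64 = 0.140625: log2(p) = -2.830075, -p*log2(p) = 0.397979
  p = 8/64 = 0.125000: log2(p) = -3.000000, -p*log2(p) = 0.375000
  p = 2/64 = 0.031250: log2(p) = -5.000000, -p*log2(p) = 0.156250
  p = 14/64 = 0.218750: log2(p) = -2.192645, -p*log2(p) = 0.479641
  p = 16/64 = 0.250000: log2(p) = -2.000000, -p*log2(p) = 0.500000
H = 0.490573 + 0.397979 + 0.375000 + 0.156250 + 0.479641 + 0.500000 = 2.399443

H = 2.3994 bits/symbol


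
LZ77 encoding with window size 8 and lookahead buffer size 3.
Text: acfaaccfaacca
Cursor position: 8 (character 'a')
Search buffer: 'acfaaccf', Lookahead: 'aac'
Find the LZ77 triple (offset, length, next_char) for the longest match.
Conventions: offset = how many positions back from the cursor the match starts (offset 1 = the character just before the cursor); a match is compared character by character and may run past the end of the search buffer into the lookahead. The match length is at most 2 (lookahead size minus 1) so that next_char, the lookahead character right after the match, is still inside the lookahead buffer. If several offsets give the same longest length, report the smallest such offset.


Try each offset into the search buffer:
  offset=1 (pos 7, char 'f'): match length 0
  offset=2 (pos 6, char 'c'): match length 0
  offset=3 (pos 5, char 'c'): match length 0
  offset=4 (pos 4, char 'a'): match length 1
  offset=5 (pos 3, char 'a'): match length 2
  offset=6 (pos 2, char 'f'): match length 0
  offset=7 (pos 1, char 'c'): match length 0
  offset=8 (pos 0, char 'a'): match length 1
Longest match has length 2 at offset 5.
next_char = character at position 8 + 2 = 10 -> 'c'

Best match: offset=5, length=2 (matching 'aa' starting at position 3)
LZ77 triple: (5, 2, 'c')


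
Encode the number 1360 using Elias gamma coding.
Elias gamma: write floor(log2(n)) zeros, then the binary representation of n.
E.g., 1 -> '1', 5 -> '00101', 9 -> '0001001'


num_bits = floor(log2(1360)) + 1 = 11
leading_zeros = num_bits - 1 = 10
binary(1360) = 10101010000

Elias gamma(1360) = '0000000000' + '10101010000' = 000000000010101010000 (21 bits)


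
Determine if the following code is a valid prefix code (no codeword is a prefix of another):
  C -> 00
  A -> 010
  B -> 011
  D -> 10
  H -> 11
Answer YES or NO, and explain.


Checking each pair (does one codeword prefix another?):
  C='00' vs A='010': no prefix
  C='00' vs B='011': no prefix
  C='00' vs D='10': no prefix
  C='00' vs H='11': no prefix
  A='010' vs C='00': no prefix
  A='010' vs B='011': no prefix
  A='010' vs D='10': no prefix
  A='010' vs H='11': no prefix
  B='011' vs C='00': no prefix
  B='011' vs A='010': no prefix
  B='011' vs D='10': no prefix
  B='011' vs H='11': no prefix
  D='10' vs C='00': no prefix
  D='10' vs A='010': no prefix
  D='10' vs B='011': no prefix
  D='10' vs H='11': no prefix
  H='11' vs C='00': no prefix
  H='11' vs A='010': no prefix
  H='11' vs B='011': no prefix
  H='11' vs D='10': no prefix
No violation found over all pairs.

YES -- this is a valid prefix code. No codeword is a prefix of any other codeword.


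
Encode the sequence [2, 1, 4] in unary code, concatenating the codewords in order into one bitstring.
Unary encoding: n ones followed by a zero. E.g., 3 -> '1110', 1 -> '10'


Encode each number as n ones followed by a terminating 0:
  2 -> 110 (3 bits)
  1 -> 10 (2 bits)
  4 -> 11110 (5 bits)
Total length = 3 + 2 + 5 = 10 bits.

Unary([2, 1, 4]) = 1101011110 (10 bits)


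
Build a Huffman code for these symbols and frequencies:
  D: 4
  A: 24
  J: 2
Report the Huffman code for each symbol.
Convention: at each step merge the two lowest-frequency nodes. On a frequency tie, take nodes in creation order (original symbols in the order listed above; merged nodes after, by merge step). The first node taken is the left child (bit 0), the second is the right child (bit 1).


Huffman tree construction:
Step 1: Merge J(2) + D(4) = 6
Step 2: Merge (J+D)(6) + A(24) = 30
Read each symbol's code off the tree from the root (left child = 0, right child = 1).

Codes:
  D: 01 (length 2)
  A: 1 (length 1)
  J: 00 (length 2)
Average code length: 36/30 = 1.2000 bits/symbol


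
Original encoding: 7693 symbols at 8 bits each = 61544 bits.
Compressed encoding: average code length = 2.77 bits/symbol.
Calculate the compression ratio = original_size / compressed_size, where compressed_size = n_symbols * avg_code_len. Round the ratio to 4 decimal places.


original_size = n_symbols * orig_bits = 7693 * 8 = 61544 bits
compressed_size = n_symbols * avg_code_len = 7693 * 2.77 = 21309.61 bits
ratio = original_size / compressed_size = 61544 / 21309.61 = 2.8881

Compression ratio = 2.8881


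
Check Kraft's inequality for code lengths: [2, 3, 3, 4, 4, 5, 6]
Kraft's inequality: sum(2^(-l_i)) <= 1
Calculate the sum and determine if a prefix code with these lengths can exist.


Sum = 2^(-2) + 2^(-3) + 2^(-3) + 2^(-4) + 2^(-4) + 2^(-5) + 2^(-6)
    = 0.25 + 0.125 + 0.125 + 0.0625 + 0.0625 + 0.03125 + 0.015625
    = 43/64 = 0.671875
Since 0.671875 <= 1, Kraft's inequality IS satisfied.
A prefix code with these lengths CAN exist.

Kraft sum = 0.671875. Satisfied.


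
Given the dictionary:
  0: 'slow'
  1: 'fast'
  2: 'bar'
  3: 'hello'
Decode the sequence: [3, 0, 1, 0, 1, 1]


Look up each index in the dictionary:
  3 -> 'hello'
  0 -> 'slow'
  1 -> 'fast'
  0 -> 'slow'
  1 -> 'fast'
  1 -> 'fast'

Decoded: "hello slow fast slow fast fast"


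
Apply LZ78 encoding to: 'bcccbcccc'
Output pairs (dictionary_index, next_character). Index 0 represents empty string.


LZ78 encoding steps:
Dictionary: {0: ''}
Step 1: w='' (idx 0), next='b' -> output (0, 'b'), add 'b' as idx 1
Step 2: w='' (idx 0), next='c' -> output (0, 'c'), add 'c' as idx 2
Step 3: w='c' (idx 2), next='c' -> output (2, 'c'), add 'cc' as idx 3
Step 4: w='b' (idx 1), next='c' -> output (1, 'c'), add 'bc' as idx 4
Step 5: w='cc' (idx 3), next='c' -> output (3, 'c'), add 'ccc' as idx 5


Encoded: [(0, 'b'), (0, 'c'), (2, 'c'), (1, 'c'), (3, 'c')]


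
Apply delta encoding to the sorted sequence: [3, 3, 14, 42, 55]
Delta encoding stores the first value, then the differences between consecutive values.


First value: 3
Deltas:
  3 - 3 = 0
  14 - 3 = 11
  42 - 14 = 28
  55 - 42 = 13


Delta encoded: [3, 0, 11, 28, 13]


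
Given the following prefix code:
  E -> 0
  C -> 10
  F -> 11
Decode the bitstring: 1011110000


Decoding step by step:
Bits 10 -> C
Bits 11 -> F
Bits 11 -> F
Bits 0 -> E
Bits 0 -> E
Bits 0 -> E
Bits 0 -> E


Decoded message: CFFEEEE


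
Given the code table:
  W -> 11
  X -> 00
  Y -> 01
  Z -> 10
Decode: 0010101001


Decoding:
00 -> X
10 -> Z
10 -> Z
10 -> Z
01 -> Y


Result: XZZZY


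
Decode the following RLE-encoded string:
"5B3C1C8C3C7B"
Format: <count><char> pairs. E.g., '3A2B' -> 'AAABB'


Expanding each <count><char> pair:
  5B -> 'BBBBB'
  3C -> 'CCC'
  1C -> 'C'
  8C -> 'CCCCCCCC'
  3C -> 'CCC'
  7B -> 'BBBBBBB'

Decoded = BBBBBCCCCCCCCCCCCCCCBBBBBBB


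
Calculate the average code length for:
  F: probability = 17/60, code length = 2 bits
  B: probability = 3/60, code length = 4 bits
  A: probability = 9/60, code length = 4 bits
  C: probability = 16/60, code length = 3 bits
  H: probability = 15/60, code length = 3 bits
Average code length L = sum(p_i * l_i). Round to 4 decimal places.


Weighted contributions p_i * l_i:
  F: (17/60) * 2 = 34/60
  B: (3/60) * 4 = 12/60
  A: (9/60) * 4 = 36/60
  C: (16/60) * 3 = 48/60
  H: (15/60) * 3 = 45/60
Sum = (34 + 12 + 36 + 48 + 45)/60 = 175/60

L = 175/60 = 2.9167 bits/symbol


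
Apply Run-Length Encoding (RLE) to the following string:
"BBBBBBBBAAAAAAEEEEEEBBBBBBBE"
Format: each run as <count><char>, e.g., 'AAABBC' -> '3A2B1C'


Scanning runs left to right:
  i=0: run of 'B' x 8 -> '8B'
  i=8: run of 'A' x 6 -> '6A'
  i=14: run of 'E' x 6 -> '6E'
  i=20: run of 'B' x 7 -> '7B'
  i=27: run of 'E' x 1 -> '1E'

RLE = 8B6A6E7B1E


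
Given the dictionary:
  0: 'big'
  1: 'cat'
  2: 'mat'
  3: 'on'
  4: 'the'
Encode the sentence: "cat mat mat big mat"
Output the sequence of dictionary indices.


Look up each word in the dictionary:
  'cat' -> 1
  'mat' -> 2
  'mat' -> 2
  'big' -> 0
  'mat' -> 2

Encoded: [1, 2, 2, 0, 2]


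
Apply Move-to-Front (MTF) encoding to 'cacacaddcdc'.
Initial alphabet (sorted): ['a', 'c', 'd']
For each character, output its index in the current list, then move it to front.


MTF encoding:
'c': index 1 in ['a', 'c', 'd'] -> ['c', 'a', 'd']
'a': index 1 in ['c', 'a', 'd'] -> ['a', 'c', 'd']
'c': index 1 in ['a', 'c', 'd'] -> ['c', 'a', 'd']
'a': index 1 in ['c', 'a', 'd'] -> ['a', 'c', 'd']
'c': index 1 in ['a', 'c', 'd'] -> ['c', 'a', 'd']
'a': index 1 in ['c', 'a', 'd'] -> ['a', 'c', 'd']
'd': index 2 in ['a', 'c', 'd'] -> ['d', 'a', 'c']
'd': index 0 in ['d', 'a', 'c'] -> ['d', 'a', 'c']
'c': index 2 in ['d', 'a', 'c'] -> ['c', 'd', 'a']
'd': index 1 in ['c', 'd', 'a'] -> ['d', 'c', 'a']
'c': index 1 in ['d', 'c', 'a'] -> ['c', 'd', 'a']


Output: [1, 1, 1, 1, 1, 1, 2, 0, 2, 1, 1]


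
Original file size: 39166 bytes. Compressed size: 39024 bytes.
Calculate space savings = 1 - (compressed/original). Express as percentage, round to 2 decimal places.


ratio = compressed/original = 39024/39166 = 0.996374
savings = 1 - ratio = 1 - 0.996374 = 0.003626
as a percentage: 0.003626 * 100 = 0.36%

Space savings = 1 - 39024/39166 = 0.36%


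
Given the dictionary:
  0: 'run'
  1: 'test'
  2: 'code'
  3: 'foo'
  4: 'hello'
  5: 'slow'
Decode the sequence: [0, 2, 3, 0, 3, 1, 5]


Look up each index in the dictionary:
  0 -> 'run'
  2 -> 'code'
  3 -> 'foo'
  0 -> 'run'
  3 -> 'foo'
  1 -> 'test'
  5 -> 'slow'

Decoded: "run code foo run foo test slow"


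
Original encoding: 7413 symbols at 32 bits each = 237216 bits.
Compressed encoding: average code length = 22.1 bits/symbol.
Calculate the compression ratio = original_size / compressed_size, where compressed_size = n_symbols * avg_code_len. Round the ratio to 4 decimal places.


original_size = n_symbols * orig_bits = 7413 * 32 = 237216 bits
compressed_size = n_symbols * avg_code_len = 7413 * 22.1 = 163827.3 bits
ratio = original_size / compressed_size = 237216 / 163827.3 = 1.448

Compression ratio = 1.448


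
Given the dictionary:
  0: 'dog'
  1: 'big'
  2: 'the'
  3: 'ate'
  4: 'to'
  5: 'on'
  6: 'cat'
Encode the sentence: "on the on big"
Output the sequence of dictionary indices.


Look up each word in the dictionary:
  'on' -> 5
  'the' -> 2
  'on' -> 5
  'big' -> 1

Encoded: [5, 2, 5, 1]


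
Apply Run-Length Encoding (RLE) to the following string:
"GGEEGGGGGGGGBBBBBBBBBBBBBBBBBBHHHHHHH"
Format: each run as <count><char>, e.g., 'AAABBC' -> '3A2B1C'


Scanning runs left to right:
  i=0: run of 'G' x 2 -> '2G'
  i=2: run of 'E' x 2 -> '2E'
  i=4: run of 'G' x 8 -> '8G'
  i=12: run of 'B' x 18 -> '18B'
  i=30: run of 'H' x 7 -> '7H'

RLE = 2G2E8G18B7H


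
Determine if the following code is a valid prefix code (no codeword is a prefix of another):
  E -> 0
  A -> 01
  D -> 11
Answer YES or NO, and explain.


Checking each pair (does one codeword prefix another?):
  E='0' vs A='01': prefix -- VIOLATION

NO -- this is NOT a valid prefix code. E (0) is a prefix of A (01).


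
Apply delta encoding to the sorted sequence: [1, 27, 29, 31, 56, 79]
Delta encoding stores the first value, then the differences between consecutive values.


First value: 1
Deltas:
  27 - 1 = 26
  29 - 27 = 2
  31 - 29 = 2
  56 - 31 = 25
  79 - 56 = 23


Delta encoded: [1, 26, 2, 2, 25, 23]


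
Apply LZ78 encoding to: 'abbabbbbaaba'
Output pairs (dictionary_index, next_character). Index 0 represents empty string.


LZ78 encoding steps:
Dictionary: {0: ''}
Step 1: w='' (idx 0), next='a' -> output (0, 'a'), add 'a' as idx 1
Step 2: w='' (idx 0), next='b' -> output (0, 'b'), add 'b' as idx 2
Step 3: w='b' (idx 2), next='a' -> output (2, 'a'), add 'ba' as idx 3
Step 4: w='b' (idx 2), next='b' -> output (2, 'b'), add 'bb' as idx 4
Step 5: w='bb' (idx 4), next='a' -> output (4, 'a'), add 'bba' as idx 5
Step 6: w='a' (idx 1), next='b' -> output (1, 'b'), add 'ab' as idx 6
Step 7: w='a' (idx 1), end of input -> output (1, '')


Encoded: [(0, 'a'), (0, 'b'), (2, 'a'), (2, 'b'), (4, 'a'), (1, 'b'), (1, '')]


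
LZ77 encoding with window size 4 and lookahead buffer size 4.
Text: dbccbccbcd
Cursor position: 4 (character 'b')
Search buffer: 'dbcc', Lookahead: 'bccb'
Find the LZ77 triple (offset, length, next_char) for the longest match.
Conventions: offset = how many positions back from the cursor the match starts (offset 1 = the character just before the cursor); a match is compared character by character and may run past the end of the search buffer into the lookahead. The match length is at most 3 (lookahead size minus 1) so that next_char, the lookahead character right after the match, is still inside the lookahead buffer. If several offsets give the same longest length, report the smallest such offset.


Try each offset into the search buffer:
  offset=1 (pos 3, char 'c'): match length 0
  offset=2 (pos 2, char 'c'): match length 0
  offset=3 (pos 1, char 'b'): match length 3
  offset=4 (pos 0, char 'd'): match length 0
Longest match has length 3 at offset 3.
next_char = character at position 4 + 3 = 7 -> 'b'

Best match: offset=3, length=3 (matching 'bcc' starting at position 1)
LZ77 triple: (3, 3, 'b')


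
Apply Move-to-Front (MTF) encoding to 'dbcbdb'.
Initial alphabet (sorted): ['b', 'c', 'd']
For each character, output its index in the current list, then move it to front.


MTF encoding:
'd': index 2 in ['b', 'c', 'd'] -> ['d', 'b', 'c']
'b': index 1 in ['d', 'b', 'c'] -> ['b', 'd', 'c']
'c': index 2 in ['b', 'd', 'c'] -> ['c', 'b', 'd']
'b': index 1 in ['c', 'b', 'd'] -> ['b', 'c', 'd']
'd': index 2 in ['b', 'c', 'd'] -> ['d', 'b', 'c']
'b': index 1 in ['d', 'b', 'c'] -> ['b', 'd', 'c']


Output: [2, 1, 2, 1, 2, 1]


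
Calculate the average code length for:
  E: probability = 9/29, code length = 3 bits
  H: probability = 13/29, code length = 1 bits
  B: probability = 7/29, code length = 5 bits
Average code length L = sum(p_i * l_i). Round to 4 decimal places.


Weighted contributions p_i * l_i:
  E: (9/29) * 3 = 27/29
  H: (13/29) * 1 = 13/29
  B: (7/29) * 5 = 35/29
Sum = (27 + 13 + 35)/29 = 75/29

L = 75/29 = 2.5862 bits/symbol


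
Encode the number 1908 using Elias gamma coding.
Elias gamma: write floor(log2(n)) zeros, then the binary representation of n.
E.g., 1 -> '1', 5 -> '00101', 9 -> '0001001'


num_bits = floor(log2(1908)) + 1 = 11
leading_zeros = num_bits - 1 = 10
binary(1908) = 11101110100

Elias gamma(1908) = '0000000000' + '11101110100' = 000000000011101110100 (21 bits)


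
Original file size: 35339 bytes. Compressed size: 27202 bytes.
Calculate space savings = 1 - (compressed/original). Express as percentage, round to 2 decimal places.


ratio = compressed/original = 27202/35339 = 0.769744
savings = 1 - ratio = 1 - 0.769744 = 0.230256
as a percentage: 0.230256 * 100 = 23.03%

Space savings = 1 - 27202/35339 = 23.03%


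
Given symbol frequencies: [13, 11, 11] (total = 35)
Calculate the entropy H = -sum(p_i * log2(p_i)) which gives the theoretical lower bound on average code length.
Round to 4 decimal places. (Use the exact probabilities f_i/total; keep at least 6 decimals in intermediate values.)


Per-symbol terms -p_i * log2(p_i) with p_i = f_i/35:
  p = 13/35 = 0.371429: log2(p) = -1.428843, -p*log2(p) = 0.530713
  p = 11/35 = 0.314286: log2(p) = -1.669851, -p*log2(p) = 0.524810
  p = 11/35 = 0.314286: log2(p) = -1.669851, -p*log2(p) = 0.524810
H = 0.530713 + 0.524810 + 0.524810 = 1.580333

H = 1.5803 bits/symbol


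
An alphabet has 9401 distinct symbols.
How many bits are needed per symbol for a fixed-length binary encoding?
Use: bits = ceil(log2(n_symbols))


log2(9401) = 13.1986
Bracket: 2^13 = 8192 < 9401 <= 2^14 = 16384
So ceil(log2(9401)) = 14

bits = ceil(log2(9401)) = ceil(13.1986) = 14 bits


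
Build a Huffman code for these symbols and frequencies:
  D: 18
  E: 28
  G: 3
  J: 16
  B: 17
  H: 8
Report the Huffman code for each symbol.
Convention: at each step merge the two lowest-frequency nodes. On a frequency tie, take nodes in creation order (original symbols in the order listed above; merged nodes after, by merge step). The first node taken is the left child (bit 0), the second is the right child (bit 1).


Huffman tree construction:
Step 1: Merge G(3) + H(8) = 11
Step 2: Merge (G+H)(11) + J(16) = 27
Step 3: Merge B(17) + D(18) = 35
Step 4: Merge ((G+H)+J)(27) + E(28) = 55
Step 5: Merge (B+D)(35) + (((G+H)+J)+E)(55) = 90
Read each symbol's code off the tree from the root (left child = 0, right child = 1).

Codes:
  D: 01 (length 2)
  E: 11 (length 2)
  G: 1000 (length 4)
  J: 101 (length 3)
  B: 00 (length 2)
  H: 1001 (length 4)
Average code length: 218/90 = 2.4222 bits/symbol


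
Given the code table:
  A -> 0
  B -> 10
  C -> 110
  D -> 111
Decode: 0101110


Decoding:
0 -> A
10 -> B
111 -> D
0 -> A


Result: ABDA


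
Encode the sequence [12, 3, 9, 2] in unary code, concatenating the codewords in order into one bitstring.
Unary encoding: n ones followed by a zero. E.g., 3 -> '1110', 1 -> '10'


Encode each number as n ones followed by a terminating 0:
  12 -> 1111111111110 (13 bits)
  3 -> 1110 (4 bits)
  9 -> 1111111110 (10 bits)
  2 -> 110 (3 bits)
Total length = 13 + 4 + 10 + 3 = 30 bits.

Unary([12, 3, 9, 2]) = 111111111111011101111111110110 (30 bits)


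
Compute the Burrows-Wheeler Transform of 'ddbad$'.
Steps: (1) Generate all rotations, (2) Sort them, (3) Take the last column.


Rotations (sorted):
  0: $ddbad -> last char: d
  1: ad$ddb -> last char: b
  2: bad$dd -> last char: d
  3: d$ddba -> last char: a
  4: dbad$d -> last char: d
  5: ddbad$ -> last char: $


BWT = dbdad$


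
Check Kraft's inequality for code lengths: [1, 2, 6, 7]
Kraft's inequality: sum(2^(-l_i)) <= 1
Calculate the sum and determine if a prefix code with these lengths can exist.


Sum = 2^(-1) + 2^(-2) + 2^(-6) + 2^(-7)
    = 0.5 + 0.25 + 0.015625 + 0.0078125
    = 99/128 = 0.7734375
Since 0.7734375 <= 1, Kraft's inequality IS satisfied.
A prefix code with these lengths CAN exist.

Kraft sum = 0.7734375. Satisfied.


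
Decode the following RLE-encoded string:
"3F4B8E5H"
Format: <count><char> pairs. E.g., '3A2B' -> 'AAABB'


Expanding each <count><char> pair:
  3F -> 'FFF'
  4B -> 'BBBB'
  8E -> 'EEEEEEEE'
  5H -> 'HHHHH'

Decoded = FFFBBBBEEEEEEEEHHHHH


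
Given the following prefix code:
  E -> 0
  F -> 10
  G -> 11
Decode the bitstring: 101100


Decoding step by step:
Bits 10 -> F
Bits 11 -> G
Bits 0 -> E
Bits 0 -> E


Decoded message: FGEE
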